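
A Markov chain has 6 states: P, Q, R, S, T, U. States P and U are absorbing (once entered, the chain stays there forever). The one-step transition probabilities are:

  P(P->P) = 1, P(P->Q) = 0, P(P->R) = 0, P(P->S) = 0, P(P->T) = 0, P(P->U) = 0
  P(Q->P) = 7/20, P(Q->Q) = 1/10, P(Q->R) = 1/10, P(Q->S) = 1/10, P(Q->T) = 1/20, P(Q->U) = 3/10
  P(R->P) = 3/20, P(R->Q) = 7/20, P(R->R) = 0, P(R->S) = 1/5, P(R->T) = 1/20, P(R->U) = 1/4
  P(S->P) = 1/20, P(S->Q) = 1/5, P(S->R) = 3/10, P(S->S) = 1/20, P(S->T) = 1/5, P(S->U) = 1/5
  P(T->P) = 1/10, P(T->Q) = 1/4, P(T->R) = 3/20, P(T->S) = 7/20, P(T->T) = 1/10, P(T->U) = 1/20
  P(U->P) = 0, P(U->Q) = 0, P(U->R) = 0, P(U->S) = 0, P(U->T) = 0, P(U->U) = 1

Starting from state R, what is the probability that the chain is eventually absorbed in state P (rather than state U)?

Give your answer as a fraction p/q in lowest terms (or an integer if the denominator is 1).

Let a_i = P(absorbed in P | start in state i).
Boundary conditions: a_P = 1, a_U = 0.
For each transient state i, a_i = sum_j P(i->j) * a_j:
  a_Q = 7/20*a_P + 1/10*a_Q + 1/10*a_R + 1/10*a_S + 1/20*a_T + 3/10*a_U
  a_R = 3/20*a_P + 7/20*a_Q + 0*a_R + 1/5*a_S + 1/20*a_T + 1/4*a_U
  a_S = 1/20*a_P + 1/5*a_Q + 3/10*a_R + 1/20*a_S + 1/5*a_T + 1/5*a_U
  a_T = 1/10*a_P + 1/4*a_Q + 3/20*a_R + 7/20*a_S + 1/10*a_T + 1/20*a_U

Substituting a_P = 1 and a_U = 0, rearrange to (I - Q) a = r where r[i] = P(i -> P):
  [9/10, -1/10, -1/10, -1/20] . (a_Q, a_R, a_S, a_T) = 7/20
  [-7/20, 1, -1/5, -1/20] . (a_Q, a_R, a_S, a_T) = 3/20
  [-1/5, -3/10, 19/20, -1/5] . (a_Q, a_R, a_S, a_T) = 1/20
  [-1/4, -3/20, -7/20, 9/10] . (a_Q, a_R, a_S, a_T) = 1/10

Solving yields:
  a_Q = 45028/88763
  a_R = 38225/88763
  a_S = 35151/88763
  a_T = 42411/88763

Starting state is R, so the absorption probability is a_R = 38225/88763.

Answer: 38225/88763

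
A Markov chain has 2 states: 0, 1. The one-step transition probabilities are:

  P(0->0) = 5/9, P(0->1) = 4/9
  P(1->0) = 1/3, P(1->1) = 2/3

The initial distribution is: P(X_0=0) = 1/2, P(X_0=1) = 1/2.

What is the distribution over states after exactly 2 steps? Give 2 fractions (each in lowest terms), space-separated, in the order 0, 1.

Propagating the distribution step by step (d_{t+1} = d_t * P):
d_0 = (0=1/2, 1=1/2)
  d_1[0] = 1/2*5/9 + 1/2*1/3 = 4/9
  d_1[1] = 1/2*4/9 + 1/2*2/3 = 5/9
d_1 = (0=4/9, 1=5/9)
  d_2[0] = 4/9*5/9 + 5/9*1/3 = 35/81
  d_2[1] = 4/9*4/9 + 5/9*2/3 = 46/81
d_2 = (0=35/81, 1=46/81)

Answer: 35/81 46/81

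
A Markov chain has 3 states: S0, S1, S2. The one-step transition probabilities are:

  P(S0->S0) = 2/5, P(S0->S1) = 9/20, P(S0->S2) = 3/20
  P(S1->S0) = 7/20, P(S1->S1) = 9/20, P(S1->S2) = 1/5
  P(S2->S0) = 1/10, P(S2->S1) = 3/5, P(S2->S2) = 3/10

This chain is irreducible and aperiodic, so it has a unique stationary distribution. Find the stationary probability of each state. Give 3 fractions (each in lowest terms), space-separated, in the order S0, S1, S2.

Answer: 106/337 162/337 69/337

Derivation:
The stationary distribution satisfies pi = pi * P, i.e.:
  pi_S0 = 2/5*pi_S0 + 7/20*pi_S1 + 1/10*pi_S2
  pi_S1 = 9/20*pi_S0 + 9/20*pi_S1 + 3/5*pi_S2
  pi_S2 = 3/20*pi_S0 + 1/5*pi_S1 + 3/10*pi_S2
with normalization: pi_S0 + pi_S1 + pi_S2 = 1.

Using the first 2 balance equations plus normalization, the linear system A*pi = b is:
  [-3/5, 7/20, 1/10] . pi = 0
  [9/20, -11/20, 3/5] . pi = 0
  [1, 1, 1] . pi = 1

Solving yields:
  pi_S0 = 106/337
  pi_S1 = 162/337
  pi_S2 = 69/337

Verification (pi * P):
  106/337*2/5 + 162/337*7/20 + 69/337*1/10 = 106/337 = pi_S0  (ok)
  106/337*9/20 + 162/337*9/20 + 69/337*3/5 = 162/337 = pi_S1  (ok)
  106/337*3/20 + 162/337*1/5 + 69/337*3/10 = 69/337 = pi_S2  (ok)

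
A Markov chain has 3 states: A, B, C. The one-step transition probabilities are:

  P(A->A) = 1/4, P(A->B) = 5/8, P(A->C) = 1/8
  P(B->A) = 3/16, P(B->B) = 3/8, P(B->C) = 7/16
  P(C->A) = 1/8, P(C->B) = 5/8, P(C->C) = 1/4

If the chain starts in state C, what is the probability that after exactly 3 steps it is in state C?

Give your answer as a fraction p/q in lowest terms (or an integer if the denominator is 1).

Answer: 323/1024

Derivation:
Computing P^3 by repeated multiplication:
P^1 =
  A: [1/4, 5/8, 1/8]
  B: [3/16, 3/8, 7/16]
  C: [1/8, 5/8, 1/4]
P^2 =
  A: [25/128, 15/32, 43/128]
  B: [11/64, 17/32, 19/64]
  C: [23/128, 15/32, 45/128]
P^3 =
  A: [183/1024, 65/128, 321/1024]
  B: [23/128, 63/128, 21/64]
  C: [181/1024, 65/128, 323/1024]

(P^3)[C -> C] = 323/1024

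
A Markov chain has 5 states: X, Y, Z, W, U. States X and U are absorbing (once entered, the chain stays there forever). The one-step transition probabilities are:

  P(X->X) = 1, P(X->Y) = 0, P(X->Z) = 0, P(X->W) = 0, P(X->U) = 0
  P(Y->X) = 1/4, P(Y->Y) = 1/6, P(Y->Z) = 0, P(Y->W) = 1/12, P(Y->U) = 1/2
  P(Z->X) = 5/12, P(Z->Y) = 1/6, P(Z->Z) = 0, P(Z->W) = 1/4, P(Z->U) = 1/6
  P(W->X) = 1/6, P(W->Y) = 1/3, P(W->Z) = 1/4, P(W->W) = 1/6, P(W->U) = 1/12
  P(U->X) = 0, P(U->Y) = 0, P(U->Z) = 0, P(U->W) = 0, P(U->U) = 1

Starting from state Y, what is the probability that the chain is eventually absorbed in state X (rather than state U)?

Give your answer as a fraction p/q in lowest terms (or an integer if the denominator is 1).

Let a_i = P(absorbed in X | start in state i).
Boundary conditions: a_X = 1, a_U = 0.
For each transient state i, a_i = sum_j P(i->j) * a_j:
  a_Y = 1/4*a_X + 1/6*a_Y + 0*a_Z + 1/12*a_W + 1/2*a_U
  a_Z = 5/12*a_X + 1/6*a_Y + 0*a_Z + 1/4*a_W + 1/6*a_U
  a_W = 1/6*a_X + 1/3*a_Y + 1/4*a_Z + 1/6*a_W + 1/12*a_U

Substituting a_X = 1 and a_U = 0, rearrange to (I - Q) a = r where r[i] = P(i -> X):
  [5/6, 0, -1/12] . (a_Y, a_Z, a_W) = 1/4
  [-1/6, 1, -1/4] . (a_Y, a_Z, a_W) = 5/12
  [-1/3, -1/4, 5/6] . (a_Y, a_Z, a_W) = 1/6

Solving yields:
  a_Y = 31/88
  a_Z = 20/33
  a_W = 23/44

Starting state is Y, so the absorption probability is a_Y = 31/88.

Answer: 31/88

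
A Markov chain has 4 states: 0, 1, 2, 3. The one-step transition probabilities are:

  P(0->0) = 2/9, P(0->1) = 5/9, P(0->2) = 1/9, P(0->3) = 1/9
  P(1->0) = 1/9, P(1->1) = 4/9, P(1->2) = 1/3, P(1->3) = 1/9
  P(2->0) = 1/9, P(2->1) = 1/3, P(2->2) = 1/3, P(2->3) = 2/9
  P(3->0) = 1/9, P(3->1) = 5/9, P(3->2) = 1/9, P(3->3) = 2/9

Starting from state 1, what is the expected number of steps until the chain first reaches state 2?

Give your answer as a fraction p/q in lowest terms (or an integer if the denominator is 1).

Let h_i = expected steps to first reach 2 from state i.
Boundary: h_2 = 0.
First-step equations for the other states:
  h_0 = 1 + 2/9*h_0 + 5/9*h_1 + 1/9*h_2 + 1/9*h_3
  h_1 = 1 + 1/9*h_0 + 4/9*h_1 + 1/3*h_2 + 1/9*h_3
  h_3 = 1 + 1/9*h_0 + 5/9*h_1 + 1/9*h_2 + 2/9*h_3

Substituting h_2 = 0 and rearranging gives the linear system (I - Q) h = 1:
  [7/9, -5/9, -1/9] . (h_0, h_1, h_3) = 1
  [-1/9, 5/9, -1/9] . (h_0, h_1, h_3) = 1
  [-1/9, -5/9, 7/9] . (h_0, h_1, h_3) = 1

Solving yields:
  h_0 = 9/2
  h_1 = 18/5
  h_3 = 9/2

Starting state is 1, so the expected hitting time is h_1 = 18/5.

Answer: 18/5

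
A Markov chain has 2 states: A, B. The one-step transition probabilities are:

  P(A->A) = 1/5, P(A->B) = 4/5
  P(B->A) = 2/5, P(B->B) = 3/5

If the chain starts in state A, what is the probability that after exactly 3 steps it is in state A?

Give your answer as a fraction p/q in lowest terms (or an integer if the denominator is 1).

Answer: 41/125

Derivation:
Computing P^3 by repeated multiplication:
P^1 =
  A: [1/5, 4/5]
  B: [2/5, 3/5]
P^2 =
  A: [9/25, 16/25]
  B: [8/25, 17/25]
P^3 =
  A: [41/125, 84/125]
  B: [42/125, 83/125]

(P^3)[A -> A] = 41/125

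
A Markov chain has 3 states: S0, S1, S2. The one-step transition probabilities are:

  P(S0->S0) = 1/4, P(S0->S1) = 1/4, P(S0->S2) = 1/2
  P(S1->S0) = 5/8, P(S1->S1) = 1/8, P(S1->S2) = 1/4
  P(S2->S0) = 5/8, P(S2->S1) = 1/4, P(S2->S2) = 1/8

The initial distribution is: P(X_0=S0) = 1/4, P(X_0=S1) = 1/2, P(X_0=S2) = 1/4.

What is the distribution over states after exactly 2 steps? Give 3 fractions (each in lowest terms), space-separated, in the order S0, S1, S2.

Answer: 109/256 29/128 89/256

Derivation:
Propagating the distribution step by step (d_{t+1} = d_t * P):
d_0 = (S0=1/4, S1=1/2, S2=1/4)
  d_1[S0] = 1/4*1/4 + 1/2*5/8 + 1/4*5/8 = 17/32
  d_1[S1] = 1/4*1/4 + 1/2*1/8 + 1/4*1/4 = 3/16
  d_1[S2] = 1/4*1/2 + 1/2*1/4 + 1/4*1/8 = 9/32
d_1 = (S0=17/32, S1=3/16, S2=9/32)
  d_2[S0] = 17/32*1/4 + 3/16*5/8 + 9/32*5/8 = 109/256
  d_2[S1] = 17/32*1/4 + 3/16*1/8 + 9/32*1/4 = 29/128
  d_2[S2] = 17/32*1/2 + 3/16*1/4 + 9/32*1/8 = 89/256
d_2 = (S0=109/256, S1=29/128, S2=89/256)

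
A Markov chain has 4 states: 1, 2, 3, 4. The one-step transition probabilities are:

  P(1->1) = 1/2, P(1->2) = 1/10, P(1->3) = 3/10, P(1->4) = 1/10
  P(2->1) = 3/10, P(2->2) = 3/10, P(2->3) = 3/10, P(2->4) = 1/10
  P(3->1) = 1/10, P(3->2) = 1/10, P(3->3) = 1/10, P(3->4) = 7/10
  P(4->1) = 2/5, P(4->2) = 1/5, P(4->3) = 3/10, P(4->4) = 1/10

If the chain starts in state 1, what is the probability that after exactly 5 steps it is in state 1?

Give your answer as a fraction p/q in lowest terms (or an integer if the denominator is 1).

Answer: 43/125

Derivation:
Computing P^5 by repeated multiplication:
P^1 =
  1: [1/2, 1/10, 3/10, 1/10]
  2: [3/10, 3/10, 3/10, 1/10]
  3: [1/10, 1/10, 1/10, 7/10]
  4: [2/5, 1/5, 3/10, 1/10]
P^2 =
  1: [7/20, 13/100, 6/25, 7/25]
  2: [31/100, 17/100, 6/25, 7/25]
  3: [37/100, 19/100, 7/25, 4/25]
  4: [33/100, 3/20, 6/25, 7/25]
P^3 =
  1: [7/20, 77/500, 63/250, 61/250]
  2: [171/500, 81/500, 63/250, 61/250]
  3: [167/500, 77/500, 61/250, 67/250]
  4: [173/500, 79/500, 63/250, 61/250]
P^4 =
  1: [43/125, 97/625, 156/625, 157/625]
  2: [214/625, 98/625, 156/625, 157/625]
  3: [431/1250, 197/1250, 157/625, 154/625]
  4: [429/1250, 39/250, 156/625, 157/625]
P^5 =
  1: [43/125, 488/3125, 1563/6250, 1561/6250]
  2: [1074/3125, 489/3125, 1563/6250, 1561/6250]
  3: [1073/3125, 488/3125, 1561/6250, 1567/6250]
  4: [2149/6250, 977/6250, 1563/6250, 1561/6250]

(P^5)[1 -> 1] = 43/125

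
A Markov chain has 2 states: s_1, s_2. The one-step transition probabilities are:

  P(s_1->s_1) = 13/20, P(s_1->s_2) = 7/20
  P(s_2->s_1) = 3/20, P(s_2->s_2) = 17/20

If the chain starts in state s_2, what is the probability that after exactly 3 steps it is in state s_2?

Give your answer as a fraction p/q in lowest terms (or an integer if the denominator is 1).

Computing P^3 by repeated multiplication:
P^1 =
  s_1: [13/20, 7/20]
  s_2: [3/20, 17/20]
P^2 =
  s_1: [19/40, 21/40]
  s_2: [9/40, 31/40]
P^3 =
  s_1: [31/80, 49/80]
  s_2: [21/80, 59/80]

(P^3)[s_2 -> s_2] = 59/80

Answer: 59/80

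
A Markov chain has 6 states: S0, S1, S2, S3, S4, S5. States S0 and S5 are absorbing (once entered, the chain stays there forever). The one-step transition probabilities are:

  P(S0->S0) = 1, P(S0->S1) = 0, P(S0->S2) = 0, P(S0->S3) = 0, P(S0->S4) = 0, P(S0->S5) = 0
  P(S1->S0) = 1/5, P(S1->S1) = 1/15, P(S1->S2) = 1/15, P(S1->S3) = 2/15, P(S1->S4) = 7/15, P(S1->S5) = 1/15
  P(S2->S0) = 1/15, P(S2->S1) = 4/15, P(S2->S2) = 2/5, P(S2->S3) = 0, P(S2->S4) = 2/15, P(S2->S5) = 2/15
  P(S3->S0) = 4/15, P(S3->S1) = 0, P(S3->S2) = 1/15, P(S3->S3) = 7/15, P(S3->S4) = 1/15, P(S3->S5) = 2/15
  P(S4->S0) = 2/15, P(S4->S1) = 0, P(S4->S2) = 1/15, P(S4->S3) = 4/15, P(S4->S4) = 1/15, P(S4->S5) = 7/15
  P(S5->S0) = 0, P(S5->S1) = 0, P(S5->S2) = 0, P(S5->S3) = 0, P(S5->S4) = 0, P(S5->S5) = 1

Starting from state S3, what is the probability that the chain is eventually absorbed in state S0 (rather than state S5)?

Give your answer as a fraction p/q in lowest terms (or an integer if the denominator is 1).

Answer: 3677/6192

Derivation:
Let a_i = P(absorbed in S0 | start in state i).
Boundary conditions: a_S0 = 1, a_S5 = 0.
For each transient state i, a_i = sum_j P(i->j) * a_j:
  a_S1 = 1/5*a_S0 + 1/15*a_S1 + 1/15*a_S2 + 2/15*a_S3 + 7/15*a_S4 + 1/15*a_S5
  a_S2 = 1/15*a_S0 + 4/15*a_S1 + 2/5*a_S2 + 0*a_S3 + 2/15*a_S4 + 2/15*a_S5
  a_S3 = 4/15*a_S0 + 0*a_S1 + 1/15*a_S2 + 7/15*a_S3 + 1/15*a_S4 + 2/15*a_S5
  a_S4 = 2/15*a_S0 + 0*a_S1 + 1/15*a_S2 + 4/15*a_S3 + 1/15*a_S4 + 7/15*a_S5

Substituting a_S0 = 1 and a_S5 = 0, rearrange to (I - Q) a = r where r[i] = P(i -> S0):
  [14/15, -1/15, -2/15, -7/15] . (a_S1, a_S2, a_S3, a_S4) = 1/5
  [-4/15, 3/5, 0, -2/15] . (a_S1, a_S2, a_S3, a_S4) = 1/15
  [0, -1/15, 8/15, -1/15] . (a_S1, a_S2, a_S3, a_S4) = 4/15
  [0, -1/15, -4/15, 14/15] . (a_S1, a_S2, a_S3, a_S4) = 2/15

Solving yields:
  a_S1 = 3091/6192
  a_S2 = 211/516
  a_S3 = 3677/6192
  a_S4 = 529/1548

Starting state is S3, so the absorption probability is a_S3 = 3677/6192.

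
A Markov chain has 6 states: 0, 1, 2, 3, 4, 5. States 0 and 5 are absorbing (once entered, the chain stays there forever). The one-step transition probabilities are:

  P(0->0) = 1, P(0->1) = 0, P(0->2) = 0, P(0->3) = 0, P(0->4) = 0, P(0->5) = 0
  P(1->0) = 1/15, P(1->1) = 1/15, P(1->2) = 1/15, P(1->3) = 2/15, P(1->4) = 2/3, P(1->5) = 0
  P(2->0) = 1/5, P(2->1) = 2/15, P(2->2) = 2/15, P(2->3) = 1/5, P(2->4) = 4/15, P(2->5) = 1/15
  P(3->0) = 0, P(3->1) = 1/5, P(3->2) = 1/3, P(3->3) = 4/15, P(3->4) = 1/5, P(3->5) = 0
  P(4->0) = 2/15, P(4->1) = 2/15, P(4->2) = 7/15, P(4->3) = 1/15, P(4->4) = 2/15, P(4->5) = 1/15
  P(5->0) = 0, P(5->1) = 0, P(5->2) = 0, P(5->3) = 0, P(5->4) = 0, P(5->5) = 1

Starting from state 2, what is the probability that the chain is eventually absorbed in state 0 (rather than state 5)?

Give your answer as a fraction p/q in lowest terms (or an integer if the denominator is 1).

Let a_i = P(absorbed in 0 | start in state i).
Boundary conditions: a_0 = 1, a_5 = 0.
For each transient state i, a_i = sum_j P(i->j) * a_j:
  a_1 = 1/15*a_0 + 1/15*a_1 + 1/15*a_2 + 2/15*a_3 + 2/3*a_4 + 0*a_5
  a_2 = 1/5*a_0 + 2/15*a_1 + 2/15*a_2 + 1/5*a_3 + 4/15*a_4 + 1/15*a_5
  a_3 = 0*a_0 + 1/5*a_1 + 1/3*a_2 + 4/15*a_3 + 1/5*a_4 + 0*a_5
  a_4 = 2/15*a_0 + 2/15*a_1 + 7/15*a_2 + 1/15*a_3 + 2/15*a_4 + 1/15*a_5

Substituting a_0 = 1 and a_5 = 0, rearrange to (I - Q) a = r where r[i] = P(i -> 0):
  [14/15, -1/15, -2/15, -2/3] . (a_1, a_2, a_3, a_4) = 1/15
  [-2/15, 13/15, -1/5, -4/15] . (a_1, a_2, a_3, a_4) = 1/5
  [-1/5, -1/3, 11/15, -1/5] . (a_1, a_2, a_3, a_4) = 0
  [-2/15, -7/15, -1/15, 13/15] . (a_1, a_2, a_3, a_4) = 2/15

Solving yields:
  a_1 = 1076/1445
  a_2 = 213/289
  a_3 = 1062/1445
  a_4 = 1043/1445

Starting state is 2, so the absorption probability is a_2 = 213/289.

Answer: 213/289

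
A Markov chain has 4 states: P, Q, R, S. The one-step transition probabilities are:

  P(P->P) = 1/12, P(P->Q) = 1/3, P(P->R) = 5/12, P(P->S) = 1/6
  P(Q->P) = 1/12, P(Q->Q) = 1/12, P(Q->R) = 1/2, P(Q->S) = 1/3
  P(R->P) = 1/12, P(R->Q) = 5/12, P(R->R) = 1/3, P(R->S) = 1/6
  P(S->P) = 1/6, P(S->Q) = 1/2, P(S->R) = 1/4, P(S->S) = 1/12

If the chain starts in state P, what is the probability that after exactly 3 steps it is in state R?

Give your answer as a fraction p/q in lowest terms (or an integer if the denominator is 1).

Answer: 325/864

Derivation:
Computing P^3 by repeated multiplication:
P^1 =
  P: [1/12, 1/3, 5/12, 1/6]
  Q: [1/12, 1/12, 1/2, 1/3]
  R: [1/12, 5/12, 1/3, 1/6]
  S: [1/6, 1/2, 1/4, 1/12]
P^2 =
  P: [7/72, 5/16, 55/144, 5/24]
  Q: [1/9, 59/144, 47/144, 11/72]
  R: [7/72, 41/144, 19/48, 2/9]
  S: [13/144, 35/144, 61/144, 35/144]
P^3 =
  P: [29/288, 139/432, 325/864, 29/144]
  Q: [83/864, 245/864, 43/108, 2/9]
  R: [11/108, 287/864, 10/27, 169/864]
  S: [179/1728, 301/864, 13/36, 323/1728]

(P^3)[P -> R] = 325/864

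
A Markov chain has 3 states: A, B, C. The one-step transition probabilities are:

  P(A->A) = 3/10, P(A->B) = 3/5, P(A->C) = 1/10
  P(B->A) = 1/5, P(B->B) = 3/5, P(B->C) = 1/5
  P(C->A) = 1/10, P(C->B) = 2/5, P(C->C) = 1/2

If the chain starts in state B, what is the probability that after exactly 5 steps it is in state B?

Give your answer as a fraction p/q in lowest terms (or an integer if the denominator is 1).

Computing P^5 by repeated multiplication:
P^1 =
  A: [3/10, 3/5, 1/10]
  B: [1/5, 3/5, 1/5]
  C: [1/10, 2/5, 1/2]
P^2 =
  A: [11/50, 29/50, 1/5]
  B: [1/5, 14/25, 6/25]
  C: [4/25, 1/2, 17/50]
P^3 =
  A: [101/500, 14/25, 119/500]
  B: [49/250, 69/125, 63/250]
  C: [91/500, 133/250, 143/500]
P^4 =
  A: [491/2500, 1381/2500, 157/625]
  B: [243/1250, 687/1250, 32/125]
  C: [237/1250, 1357/2500, 669/2500]
P^5 =
  A: [4863/25000, 1718/3125, 6393/25000]
  B: [2423/12500, 343/625, 3217/12500]
  C: [961/5000, 6831/12500, 6533/25000]

(P^5)[B -> B] = 343/625

Answer: 343/625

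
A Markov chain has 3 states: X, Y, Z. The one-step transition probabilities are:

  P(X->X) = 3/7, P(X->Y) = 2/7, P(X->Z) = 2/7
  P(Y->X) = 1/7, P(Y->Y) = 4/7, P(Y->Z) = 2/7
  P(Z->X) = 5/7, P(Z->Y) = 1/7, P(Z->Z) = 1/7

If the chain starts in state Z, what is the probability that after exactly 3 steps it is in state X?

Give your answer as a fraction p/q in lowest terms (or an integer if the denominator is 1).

Computing P^3 by repeated multiplication:
P^1 =
  X: [3/7, 2/7, 2/7]
  Y: [1/7, 4/7, 2/7]
  Z: [5/7, 1/7, 1/7]
P^2 =
  X: [3/7, 16/49, 12/49]
  Y: [17/49, 20/49, 12/49]
  Z: [3/7, 15/49, 13/49]
P^3 =
  X: [139/343, 118/343, 86/343]
  Y: [131/343, 18/49, 86/343]
  Z: [143/343, 115/343, 85/343]

(P^3)[Z -> X] = 143/343

Answer: 143/343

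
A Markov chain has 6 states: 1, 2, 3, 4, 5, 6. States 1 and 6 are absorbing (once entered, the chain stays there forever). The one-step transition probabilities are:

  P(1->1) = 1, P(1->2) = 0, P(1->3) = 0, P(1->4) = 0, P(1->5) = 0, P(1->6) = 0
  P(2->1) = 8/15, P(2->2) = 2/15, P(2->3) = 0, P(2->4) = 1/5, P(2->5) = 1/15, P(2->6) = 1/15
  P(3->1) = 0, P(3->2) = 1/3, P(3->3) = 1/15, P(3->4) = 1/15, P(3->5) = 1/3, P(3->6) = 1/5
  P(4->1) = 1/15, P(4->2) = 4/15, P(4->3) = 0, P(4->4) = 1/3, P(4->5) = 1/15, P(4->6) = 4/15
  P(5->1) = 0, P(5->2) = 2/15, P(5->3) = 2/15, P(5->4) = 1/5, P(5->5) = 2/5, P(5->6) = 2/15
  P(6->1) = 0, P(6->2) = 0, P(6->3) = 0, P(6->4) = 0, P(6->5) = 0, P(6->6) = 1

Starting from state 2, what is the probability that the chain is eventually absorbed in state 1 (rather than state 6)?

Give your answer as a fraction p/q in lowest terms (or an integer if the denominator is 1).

Answer: 4660/6223

Derivation:
Let a_i = P(absorbed in 1 | start in state i).
Boundary conditions: a_1 = 1, a_6 = 0.
For each transient state i, a_i = sum_j P(i->j) * a_j:
  a_2 = 8/15*a_1 + 2/15*a_2 + 0*a_3 + 1/5*a_4 + 1/15*a_5 + 1/15*a_6
  a_3 = 0*a_1 + 1/3*a_2 + 1/15*a_3 + 1/15*a_4 + 1/3*a_5 + 1/5*a_6
  a_4 = 1/15*a_1 + 4/15*a_2 + 0*a_3 + 1/3*a_4 + 1/15*a_5 + 4/15*a_6
  a_5 = 0*a_1 + 2/15*a_2 + 2/15*a_3 + 1/5*a_4 + 2/5*a_5 + 2/15*a_6

Substituting a_1 = 1 and a_6 = 0, rearrange to (I - Q) a = r where r[i] = P(i -> 1):
  [13/15, 0, -1/5, -1/15] . (a_2, a_3, a_4, a_5) = 8/15
  [-1/3, 14/15, -1/15, -1/3] . (a_2, a_3, a_4, a_5) = 0
  [-4/15, 0, 2/3, -1/15] . (a_2, a_3, a_4, a_5) = 1/15
  [-2/15, -2/15, -1/5, 3/5] . (a_2, a_3, a_4, a_5) = 0

Solving yields:
  a_2 = 4660/6223
  a_3 = 2777/6223
  a_4 = 2743/6223
  a_5 = 2567/6223

Starting state is 2, so the absorption probability is a_2 = 4660/6223.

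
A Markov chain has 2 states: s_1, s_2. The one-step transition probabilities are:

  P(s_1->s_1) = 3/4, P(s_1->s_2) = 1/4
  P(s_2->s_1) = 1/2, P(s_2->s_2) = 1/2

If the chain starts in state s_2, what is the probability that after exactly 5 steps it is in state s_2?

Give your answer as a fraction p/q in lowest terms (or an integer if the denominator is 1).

Answer: 171/512

Derivation:
Computing P^5 by repeated multiplication:
P^1 =
  s_1: [3/4, 1/4]
  s_2: [1/2, 1/2]
P^2 =
  s_1: [11/16, 5/16]
  s_2: [5/8, 3/8]
P^3 =
  s_1: [43/64, 21/64]
  s_2: [21/32, 11/32]
P^4 =
  s_1: [171/256, 85/256]
  s_2: [85/128, 43/128]
P^5 =
  s_1: [683/1024, 341/1024]
  s_2: [341/512, 171/512]

(P^5)[s_2 -> s_2] = 171/512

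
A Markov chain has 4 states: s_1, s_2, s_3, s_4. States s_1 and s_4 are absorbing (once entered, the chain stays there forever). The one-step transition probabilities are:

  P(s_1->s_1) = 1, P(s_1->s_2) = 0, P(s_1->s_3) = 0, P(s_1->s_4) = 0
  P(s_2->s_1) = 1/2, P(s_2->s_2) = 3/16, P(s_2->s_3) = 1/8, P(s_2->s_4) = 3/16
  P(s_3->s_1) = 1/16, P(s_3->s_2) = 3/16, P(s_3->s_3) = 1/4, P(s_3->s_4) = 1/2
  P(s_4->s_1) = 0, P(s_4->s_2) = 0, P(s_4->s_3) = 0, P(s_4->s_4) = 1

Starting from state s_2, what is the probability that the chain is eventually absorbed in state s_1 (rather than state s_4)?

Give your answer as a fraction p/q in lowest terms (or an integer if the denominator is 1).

Answer: 49/75

Derivation:
Let a_i = P(absorbed in s_1 | start in state i).
Boundary conditions: a_s_1 = 1, a_s_4 = 0.
For each transient state i, a_i = sum_j P(i->j) * a_j:
  a_s_2 = 1/2*a_s_1 + 3/16*a_s_2 + 1/8*a_s_3 + 3/16*a_s_4
  a_s_3 = 1/16*a_s_1 + 3/16*a_s_2 + 1/4*a_s_3 + 1/2*a_s_4

Substituting a_s_1 = 1 and a_s_4 = 0, rearrange to (I - Q) a = r where r[i] = P(i -> s_1):
  [13/16, -1/8] . (a_s_2, a_s_3) = 1/2
  [-3/16, 3/4] . (a_s_2, a_s_3) = 1/16

Solving yields:
  a_s_2 = 49/75
  a_s_3 = 37/150

Starting state is s_2, so the absorption probability is a_s_2 = 49/75.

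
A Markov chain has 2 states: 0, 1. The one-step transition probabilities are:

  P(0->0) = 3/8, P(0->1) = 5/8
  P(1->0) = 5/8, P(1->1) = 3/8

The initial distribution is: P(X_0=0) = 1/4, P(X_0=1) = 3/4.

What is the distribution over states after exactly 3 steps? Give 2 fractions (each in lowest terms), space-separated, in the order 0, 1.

Propagating the distribution step by step (d_{t+1} = d_t * P):
d_0 = (0=1/4, 1=3/4)
  d_1[0] = 1/4*3/8 + 3/4*5/8 = 9/16
  d_1[1] = 1/4*5/8 + 3/4*3/8 = 7/16
d_1 = (0=9/16, 1=7/16)
  d_2[0] = 9/16*3/8 + 7/16*5/8 = 31/64
  d_2[1] = 9/16*5/8 + 7/16*3/8 = 33/64
d_2 = (0=31/64, 1=33/64)
  d_3[0] = 31/64*3/8 + 33/64*5/8 = 129/256
  d_3[1] = 31/64*5/8 + 33/64*3/8 = 127/256
d_3 = (0=129/256, 1=127/256)

Answer: 129/256 127/256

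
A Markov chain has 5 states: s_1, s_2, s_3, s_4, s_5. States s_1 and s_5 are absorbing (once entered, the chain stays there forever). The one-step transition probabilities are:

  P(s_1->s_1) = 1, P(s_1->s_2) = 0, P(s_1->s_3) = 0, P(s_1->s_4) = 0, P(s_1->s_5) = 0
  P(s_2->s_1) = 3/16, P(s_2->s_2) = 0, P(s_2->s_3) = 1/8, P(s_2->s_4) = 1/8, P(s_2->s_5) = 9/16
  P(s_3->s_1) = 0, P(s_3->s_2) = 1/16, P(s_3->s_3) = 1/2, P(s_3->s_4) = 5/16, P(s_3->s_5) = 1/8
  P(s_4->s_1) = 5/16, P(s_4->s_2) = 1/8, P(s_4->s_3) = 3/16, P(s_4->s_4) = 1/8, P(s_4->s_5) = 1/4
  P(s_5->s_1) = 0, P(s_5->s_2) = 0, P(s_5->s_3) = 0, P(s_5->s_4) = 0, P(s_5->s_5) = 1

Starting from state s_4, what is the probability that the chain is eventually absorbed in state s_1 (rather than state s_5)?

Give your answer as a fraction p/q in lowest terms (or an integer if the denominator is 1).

Answer: 687/1466

Derivation:
Let a_i = P(absorbed in s_1 | start in state i).
Boundary conditions: a_s_1 = 1, a_s_5 = 0.
For each transient state i, a_i = sum_j P(i->j) * a_j:
  a_s_2 = 3/16*a_s_1 + 0*a_s_2 + 1/8*a_s_3 + 1/8*a_s_4 + 9/16*a_s_5
  a_s_3 = 0*a_s_1 + 1/16*a_s_2 + 1/2*a_s_3 + 5/16*a_s_4 + 1/8*a_s_5
  a_s_4 = 5/16*a_s_1 + 1/8*a_s_2 + 3/16*a_s_3 + 1/8*a_s_4 + 1/4*a_s_5

Substituting a_s_1 = 1 and a_s_5 = 0, rearrange to (I - Q) a = r where r[i] = P(i -> s_1):
  [1, -1/8, -1/8] . (a_s_2, a_s_3, a_s_4) = 3/16
  [-1/16, 1/2, -5/16] . (a_s_2, a_s_3, a_s_4) = 0
  [-1/8, -3/16, 7/8] . (a_s_2, a_s_3, a_s_4) = 5/16

Solving yields:
  a_s_2 = 421/1466
  a_s_3 = 241/733
  a_s_4 = 687/1466

Starting state is s_4, so the absorption probability is a_s_4 = 687/1466.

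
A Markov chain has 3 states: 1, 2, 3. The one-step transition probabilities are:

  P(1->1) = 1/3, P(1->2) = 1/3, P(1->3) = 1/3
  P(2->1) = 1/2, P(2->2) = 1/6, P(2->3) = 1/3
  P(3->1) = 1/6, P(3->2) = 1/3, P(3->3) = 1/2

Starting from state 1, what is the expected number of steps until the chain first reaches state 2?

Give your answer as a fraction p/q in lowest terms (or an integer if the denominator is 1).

Let h_i = expected steps to first reach 2 from state i.
Boundary: h_2 = 0.
First-step equations for the other states:
  h_1 = 1 + 1/3*h_1 + 1/3*h_2 + 1/3*h_3
  h_3 = 1 + 1/6*h_1 + 1/3*h_2 + 1/2*h_3

Substituting h_2 = 0 and rearranging gives the linear system (I - Q) h = 1:
  [2/3, -1/3] . (h_1, h_3) = 1
  [-1/6, 1/2] . (h_1, h_3) = 1

Solving yields:
  h_1 = 3
  h_3 = 3

Starting state is 1, so the expected hitting time is h_1 = 3.

Answer: 3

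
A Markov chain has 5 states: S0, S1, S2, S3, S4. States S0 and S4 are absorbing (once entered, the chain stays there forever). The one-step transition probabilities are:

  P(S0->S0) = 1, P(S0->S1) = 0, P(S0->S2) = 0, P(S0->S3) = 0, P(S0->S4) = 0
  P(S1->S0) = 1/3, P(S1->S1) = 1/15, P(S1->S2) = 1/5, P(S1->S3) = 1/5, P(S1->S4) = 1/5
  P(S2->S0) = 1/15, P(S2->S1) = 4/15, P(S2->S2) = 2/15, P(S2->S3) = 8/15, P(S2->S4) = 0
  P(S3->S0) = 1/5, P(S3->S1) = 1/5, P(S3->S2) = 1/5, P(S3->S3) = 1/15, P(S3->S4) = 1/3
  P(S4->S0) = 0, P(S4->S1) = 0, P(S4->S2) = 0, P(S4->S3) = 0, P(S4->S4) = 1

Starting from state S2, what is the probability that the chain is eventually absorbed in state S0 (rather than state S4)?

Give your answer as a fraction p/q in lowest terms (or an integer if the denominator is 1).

Answer: 959/1819

Derivation:
Let a_i = P(absorbed in S0 | start in state i).
Boundary conditions: a_S0 = 1, a_S4 = 0.
For each transient state i, a_i = sum_j P(i->j) * a_j:
  a_S1 = 1/3*a_S0 + 1/15*a_S1 + 1/5*a_S2 + 1/5*a_S3 + 1/5*a_S4
  a_S2 = 1/15*a_S0 + 4/15*a_S1 + 2/15*a_S2 + 8/15*a_S3 + 0*a_S4
  a_S3 = 1/5*a_S0 + 1/5*a_S1 + 1/5*a_S2 + 1/15*a_S3 + 1/3*a_S4

Substituting a_S0 = 1 and a_S4 = 0, rearrange to (I - Q) a = r where r[i] = P(i -> S0):
  [14/15, -1/5, -1/5] . (a_S1, a_S2, a_S3) = 1/3
  [-4/15, 13/15, -8/15] . (a_S1, a_S2, a_S3) = 1/15
  [-1/5, -1/5, 14/15] . (a_S1, a_S2, a_S3) = 1/5

Solving yields:
  a_S1 = 1030/1819
  a_S2 = 959/1819
  a_S3 = 48/107

Starting state is S2, so the absorption probability is a_S2 = 959/1819.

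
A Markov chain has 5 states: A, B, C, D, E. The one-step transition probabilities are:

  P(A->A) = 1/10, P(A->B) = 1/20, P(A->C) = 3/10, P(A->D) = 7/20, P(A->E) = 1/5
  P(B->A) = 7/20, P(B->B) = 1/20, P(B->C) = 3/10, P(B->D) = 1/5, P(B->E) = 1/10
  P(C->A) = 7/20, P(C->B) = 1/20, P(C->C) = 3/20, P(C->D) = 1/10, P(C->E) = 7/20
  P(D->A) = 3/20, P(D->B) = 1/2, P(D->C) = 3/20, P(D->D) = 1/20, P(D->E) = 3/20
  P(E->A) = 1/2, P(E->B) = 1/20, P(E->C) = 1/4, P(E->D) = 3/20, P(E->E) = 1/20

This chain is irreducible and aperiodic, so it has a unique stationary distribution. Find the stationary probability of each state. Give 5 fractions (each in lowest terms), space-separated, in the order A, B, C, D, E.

The stationary distribution satisfies pi = pi * P, i.e.:
  pi_A = 1/10*pi_A + 7/20*pi_B + 7/20*pi_C + 3/20*pi_D + 1/2*pi_E
  pi_B = 1/20*pi_A + 1/20*pi_B + 1/20*pi_C + 1/2*pi_D + 1/20*pi_E
  pi_C = 3/10*pi_A + 3/10*pi_B + 3/20*pi_C + 3/20*pi_D + 1/4*pi_E
  pi_D = 7/20*pi_A + 1/5*pi_B + 1/10*pi_C + 1/20*pi_D + 3/20*pi_E
  pi_E = 1/5*pi_A + 1/10*pi_B + 7/20*pi_C + 3/20*pi_D + 1/20*pi_E
with normalization: pi_A + pi_B + pi_C + pi_D + pi_E = 1.

Using the first 4 balance equations plus normalization, the linear system A*pi = b is:
  [-9/10, 7/20, 7/20, 3/20, 1/2] . pi = 0
  [1/20, -19/20, 1/20, 1/2, 1/20] . pi = 0
  [3/10, 3/10, -17/20, 3/20, 1/4] . pi = 0
  [7/20, 1/5, 1/10, -19/20, 3/20] . pi = 0
  [1, 1, 1, 1, 1] . pi = 1

Solving yields:
  pi_A = 38242/140039
  pi_B = 18445/140039
  pi_C = 32092/140039
  pi_D = 25429/140039
  pi_E = 25831/140039

Verification (pi * P):
  38242/140039*1/10 + 18445/140039*7/20 + 32092/140039*7/20 + 25429/140039*3/20 + 25831/140039*1/2 = 38242/140039 = pi_A  (ok)
  38242/140039*1/20 + 18445/140039*1/20 + 32092/140039*1/20 + 25429/140039*1/2 + 25831/140039*1/20 = 18445/140039 = pi_B  (ok)
  38242/140039*3/10 + 18445/140039*3/10 + 32092/140039*3/20 + 25429/140039*3/20 + 25831/140039*1/4 = 32092/140039 = pi_C  (ok)
  38242/140039*7/20 + 18445/140039*1/5 + 32092/140039*1/10 + 25429/140039*1/20 + 25831/140039*3/20 = 25429/140039 = pi_D  (ok)
  38242/140039*1/5 + 18445/140039*1/10 + 32092/140039*7/20 + 25429/140039*3/20 + 25831/140039*1/20 = 25831/140039 = pi_E  (ok)

Answer: 38242/140039 18445/140039 32092/140039 25429/140039 25831/140039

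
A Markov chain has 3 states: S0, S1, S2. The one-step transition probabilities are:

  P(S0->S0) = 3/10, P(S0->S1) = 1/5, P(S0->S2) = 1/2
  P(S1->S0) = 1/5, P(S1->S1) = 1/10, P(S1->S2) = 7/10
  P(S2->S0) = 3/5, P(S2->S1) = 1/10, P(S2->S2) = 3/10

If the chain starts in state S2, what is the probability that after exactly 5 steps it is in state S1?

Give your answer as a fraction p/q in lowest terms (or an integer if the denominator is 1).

Answer: 7091/50000

Derivation:
Computing P^5 by repeated multiplication:
P^1 =
  S0: [3/10, 1/5, 1/2]
  S1: [1/5, 1/10, 7/10]
  S2: [3/5, 1/10, 3/10]
P^2 =
  S0: [43/100, 13/100, 11/25]
  S1: [1/2, 3/25, 19/50]
  S2: [19/50, 4/25, 23/50]
P^3 =
  S0: [419/1000, 143/1000, 219/500]
  S1: [201/500, 3/20, 56/125]
  S2: [211/500, 69/500, 11/25]
P^4 =
  S0: [4171/10000, 1419/10000, 441/1000]
  S1: [2097/5000, 701/5000, 1101/2500]
  S2: [2091/5000, 711/5000, 1099/2500]
P^5 =
  S0: [41811/100000, 14171/100000, 22009/50000]
  S1: [4181/10000, 7097/50000, 10999/25000]
  S2: [20883/50000, 7091/50000, 11013/25000]

(P^5)[S2 -> S1] = 7091/50000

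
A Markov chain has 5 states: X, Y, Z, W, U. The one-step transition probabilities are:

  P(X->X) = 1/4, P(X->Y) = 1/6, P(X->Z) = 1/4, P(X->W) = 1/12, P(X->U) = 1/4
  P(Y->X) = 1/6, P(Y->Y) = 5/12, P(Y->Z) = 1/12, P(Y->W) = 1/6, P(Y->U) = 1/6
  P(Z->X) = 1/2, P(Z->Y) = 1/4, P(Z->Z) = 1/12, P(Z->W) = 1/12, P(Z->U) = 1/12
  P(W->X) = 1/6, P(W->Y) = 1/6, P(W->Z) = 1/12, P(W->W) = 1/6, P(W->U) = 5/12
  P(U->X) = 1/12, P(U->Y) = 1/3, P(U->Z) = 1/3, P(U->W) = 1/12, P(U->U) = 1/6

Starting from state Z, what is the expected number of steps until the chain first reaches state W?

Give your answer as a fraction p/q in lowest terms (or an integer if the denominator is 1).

Let h_i = expected steps to first reach W from state i.
Boundary: h_W = 0.
First-step equations for the other states:
  h_X = 1 + 1/4*h_X + 1/6*h_Y + 1/4*h_Z + 1/12*h_W + 1/4*h_U
  h_Y = 1 + 1/6*h_X + 5/12*h_Y + 1/12*h_Z + 1/6*h_W + 1/6*h_U
  h_Z = 1 + 1/2*h_X + 1/4*h_Y + 1/12*h_Z + 1/12*h_W + 1/12*h_U
  h_U = 1 + 1/12*h_X + 1/3*h_Y + 1/3*h_Z + 1/12*h_W + 1/6*h_U

Substituting h_W = 0 and rearranging gives the linear system (I - Q) h = 1:
  [3/4, -1/6, -1/4, -1/4] . (h_X, h_Y, h_Z, h_U) = 1
  [-1/6, 7/12, -1/12, -1/6] . (h_X, h_Y, h_Z, h_U) = 1
  [-1/2, -1/4, 11/12, -1/12] . (h_X, h_Y, h_Z, h_U) = 1
  [-1/12, -1/3, -1/3, 5/6] . (h_X, h_Y, h_Z, h_U) = 1

Solving yields:
  h_X = 20436/2185
  h_Y = 18228/2185
  h_Z = 20328/2185
  h_U = 20088/2185

Starting state is Z, so the expected hitting time is h_Z = 20328/2185.

Answer: 20328/2185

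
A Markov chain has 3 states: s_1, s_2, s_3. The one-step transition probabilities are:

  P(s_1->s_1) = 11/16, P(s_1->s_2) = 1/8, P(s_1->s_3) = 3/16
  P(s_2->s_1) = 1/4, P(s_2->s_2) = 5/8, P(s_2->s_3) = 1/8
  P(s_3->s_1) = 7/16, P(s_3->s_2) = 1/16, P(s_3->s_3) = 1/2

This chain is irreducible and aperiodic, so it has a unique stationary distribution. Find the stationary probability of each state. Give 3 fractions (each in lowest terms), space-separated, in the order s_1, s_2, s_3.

Answer: 46/87 19/87 22/87

Derivation:
The stationary distribution satisfies pi = pi * P, i.e.:
  pi_s_1 = 11/16*pi_s_1 + 1/4*pi_s_2 + 7/16*pi_s_3
  pi_s_2 = 1/8*pi_s_1 + 5/8*pi_s_2 + 1/16*pi_s_3
  pi_s_3 = 3/16*pi_s_1 + 1/8*pi_s_2 + 1/2*pi_s_3
with normalization: pi_s_1 + pi_s_2 + pi_s_3 = 1.

Using the first 2 balance equations plus normalization, the linear system A*pi = b is:
  [-5/16, 1/4, 7/16] . pi = 0
  [1/8, -3/8, 1/16] . pi = 0
  [1, 1, 1] . pi = 1

Solving yields:
  pi_s_1 = 46/87
  pi_s_2 = 19/87
  pi_s_3 = 22/87

Verification (pi * P):
  46/87*11/16 + 19/87*1/4 + 22/87*7/16 = 46/87 = pi_s_1  (ok)
  46/87*1/8 + 19/87*5/8 + 22/87*1/16 = 19/87 = pi_s_2  (ok)
  46/87*3/16 + 19/87*1/8 + 22/87*1/2 = 22/87 = pi_s_3  (ok)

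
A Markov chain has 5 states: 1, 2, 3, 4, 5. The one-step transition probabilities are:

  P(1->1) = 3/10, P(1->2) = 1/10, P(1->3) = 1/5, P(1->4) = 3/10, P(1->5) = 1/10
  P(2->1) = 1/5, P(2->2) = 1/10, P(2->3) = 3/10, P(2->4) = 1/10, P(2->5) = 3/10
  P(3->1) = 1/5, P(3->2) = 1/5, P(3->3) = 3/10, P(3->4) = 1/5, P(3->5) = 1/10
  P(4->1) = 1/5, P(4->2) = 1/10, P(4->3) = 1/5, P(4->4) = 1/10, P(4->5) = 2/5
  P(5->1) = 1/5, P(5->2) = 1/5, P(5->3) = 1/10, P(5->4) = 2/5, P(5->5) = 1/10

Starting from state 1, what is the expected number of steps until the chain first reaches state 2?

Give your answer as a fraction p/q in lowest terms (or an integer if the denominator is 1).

Let h_i = expected steps to first reach 2 from state i.
Boundary: h_2 = 0.
First-step equations for the other states:
  h_1 = 1 + 3/10*h_1 + 1/10*h_2 + 1/5*h_3 + 3/10*h_4 + 1/10*h_5
  h_3 = 1 + 1/5*h_1 + 1/5*h_2 + 3/10*h_3 + 1/5*h_4 + 1/10*h_5
  h_4 = 1 + 1/5*h_1 + 1/10*h_2 + 1/5*h_3 + 1/10*h_4 + 2/5*h_5
  h_5 = 1 + 1/5*h_1 + 1/5*h_2 + 1/10*h_3 + 2/5*h_4 + 1/10*h_5

Substituting h_2 = 0 and rearranging gives the linear system (I - Q) h = 1:
  [7/10, -1/5, -3/10, -1/10] . (h_1, h_3, h_4, h_5) = 1
  [-1/5, 7/10, -1/5, -1/10] . (h_1, h_3, h_4, h_5) = 1
  [-1/5, -1/5, 9/10, -2/5] . (h_1, h_3, h_4, h_5) = 1
  [-1/5, -1/10, -2/5, 9/10] . (h_1, h_3, h_4, h_5) = 1

Solving yields:
  h_1 = 1750/241
  h_3 = 1560/241
  h_4 = 1710/241
  h_5 = 1590/241

Starting state is 1, so the expected hitting time is h_1 = 1750/241.

Answer: 1750/241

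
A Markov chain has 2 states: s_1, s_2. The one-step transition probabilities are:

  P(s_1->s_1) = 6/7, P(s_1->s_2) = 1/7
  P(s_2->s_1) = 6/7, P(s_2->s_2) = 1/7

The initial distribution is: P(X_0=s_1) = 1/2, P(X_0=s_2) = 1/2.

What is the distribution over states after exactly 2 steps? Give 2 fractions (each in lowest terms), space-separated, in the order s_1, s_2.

Answer: 6/7 1/7

Derivation:
Propagating the distribution step by step (d_{t+1} = d_t * P):
d_0 = (s_1=1/2, s_2=1/2)
  d_1[s_1] = 1/2*6/7 + 1/2*6/7 = 6/7
  d_1[s_2] = 1/2*1/7 + 1/2*1/7 = 1/7
d_1 = (s_1=6/7, s_2=1/7)
  d_2[s_1] = 6/7*6/7 + 1/7*6/7 = 6/7
  d_2[s_2] = 6/7*1/7 + 1/7*1/7 = 1/7
d_2 = (s_1=6/7, s_2=1/7)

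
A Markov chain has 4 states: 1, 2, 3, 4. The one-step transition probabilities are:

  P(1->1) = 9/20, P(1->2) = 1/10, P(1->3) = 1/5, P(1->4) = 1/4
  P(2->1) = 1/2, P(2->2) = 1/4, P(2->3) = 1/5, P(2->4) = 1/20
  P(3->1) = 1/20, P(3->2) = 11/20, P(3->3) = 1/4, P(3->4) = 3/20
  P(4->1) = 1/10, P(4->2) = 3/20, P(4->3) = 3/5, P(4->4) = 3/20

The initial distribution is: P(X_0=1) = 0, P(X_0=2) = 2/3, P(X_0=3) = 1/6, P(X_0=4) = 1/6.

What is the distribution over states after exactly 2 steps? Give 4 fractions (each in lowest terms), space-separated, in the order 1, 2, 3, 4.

Answer: 13/40 649/2400 593/2400 63/400

Derivation:
Propagating the distribution step by step (d_{t+1} = d_t * P):
d_0 = (1=0, 2=2/3, 3=1/6, 4=1/6)
  d_1[1] = 0*9/20 + 2/3*1/2 + 1/6*1/20 + 1/6*1/10 = 43/120
  d_1[2] = 0*1/10 + 2/3*1/4 + 1/6*11/20 + 1/6*3/20 = 17/60
  d_1[3] = 0*1/5 + 2/3*1/5 + 1/6*1/4 + 1/6*3/5 = 11/40
  d_1[4] = 0*1/4 + 2/3*1/20 + 1/6*3/20 + 1/6*3/20 = 1/12
d_1 = (1=43/120, 2=17/60, 3=11/40, 4=1/12)
  d_2[1] = 43/120*9/20 + 17/60*1/2 + 11/40*1/20 + 1/12*1/10 = 13/40
  d_2[2] = 43/120*1/10 + 17/60*1/4 + 11/40*11/20 + 1/12*3/20 = 649/2400
  d_2[3] = 43/120*1/5 + 17/60*1/5 + 11/40*1/4 + 1/12*3/5 = 593/2400
  d_2[4] = 43/120*1/4 + 17/60*1/20 + 11/40*3/20 + 1/12*3/20 = 63/400
d_2 = (1=13/40, 2=649/2400, 3=593/2400, 4=63/400)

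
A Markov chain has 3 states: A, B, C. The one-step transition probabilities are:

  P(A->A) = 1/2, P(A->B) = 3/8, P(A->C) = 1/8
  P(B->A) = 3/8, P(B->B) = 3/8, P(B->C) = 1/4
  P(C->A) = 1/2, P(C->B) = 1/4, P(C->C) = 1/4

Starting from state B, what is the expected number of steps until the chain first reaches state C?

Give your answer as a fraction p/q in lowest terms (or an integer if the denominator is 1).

Answer: 56/11

Derivation:
Let h_i = expected steps to first reach C from state i.
Boundary: h_C = 0.
First-step equations for the other states:
  h_A = 1 + 1/2*h_A + 3/8*h_B + 1/8*h_C
  h_B = 1 + 3/8*h_A + 3/8*h_B + 1/4*h_C

Substituting h_C = 0 and rearranging gives the linear system (I - Q) h = 1:
  [1/2, -3/8] . (h_A, h_B) = 1
  [-3/8, 5/8] . (h_A, h_B) = 1

Solving yields:
  h_A = 64/11
  h_B = 56/11

Starting state is B, so the expected hitting time is h_B = 56/11.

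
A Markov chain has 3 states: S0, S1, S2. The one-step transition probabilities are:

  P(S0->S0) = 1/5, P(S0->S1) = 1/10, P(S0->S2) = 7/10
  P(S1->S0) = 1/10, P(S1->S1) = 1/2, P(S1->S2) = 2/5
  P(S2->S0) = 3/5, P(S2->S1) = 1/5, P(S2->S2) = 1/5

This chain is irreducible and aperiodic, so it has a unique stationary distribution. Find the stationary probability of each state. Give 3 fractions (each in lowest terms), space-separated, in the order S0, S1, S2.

The stationary distribution satisfies pi = pi * P, i.e.:
  pi_S0 = 1/5*pi_S0 + 1/10*pi_S1 + 3/5*pi_S2
  pi_S1 = 1/10*pi_S0 + 1/2*pi_S1 + 1/5*pi_S2
  pi_S2 = 7/10*pi_S0 + 2/5*pi_S1 + 1/5*pi_S2
with normalization: pi_S0 + pi_S1 + pi_S2 = 1.

Using the first 2 balance equations plus normalization, the linear system A*pi = b is:
  [-4/5, 1/10, 3/5] . pi = 0
  [1/10, -1/2, 1/5] . pi = 0
  [1, 1, 1] . pi = 1

Solving yields:
  pi_S0 = 32/93
  pi_S1 = 22/93
  pi_S2 = 13/31

Verification (pi * P):
  32/93*1/5 + 22/93*1/10 + 13/31*3/5 = 32/93 = pi_S0  (ok)
  32/93*1/10 + 22/93*1/2 + 13/31*1/5 = 22/93 = pi_S1  (ok)
  32/93*7/10 + 22/93*2/5 + 13/31*1/5 = 13/31 = pi_S2  (ok)

Answer: 32/93 22/93 13/31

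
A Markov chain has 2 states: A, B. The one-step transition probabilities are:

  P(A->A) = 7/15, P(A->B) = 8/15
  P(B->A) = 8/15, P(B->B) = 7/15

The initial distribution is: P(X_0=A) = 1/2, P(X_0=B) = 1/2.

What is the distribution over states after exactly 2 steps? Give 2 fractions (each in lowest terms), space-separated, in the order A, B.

Answer: 1/2 1/2

Derivation:
Propagating the distribution step by step (d_{t+1} = d_t * P):
d_0 = (A=1/2, B=1/2)
  d_1[A] = 1/2*7/15 + 1/2*8/15 = 1/2
  d_1[B] = 1/2*8/15 + 1/2*7/15 = 1/2
d_1 = (A=1/2, B=1/2)
  d_2[A] = 1/2*7/15 + 1/2*8/15 = 1/2
  d_2[B] = 1/2*8/15 + 1/2*7/15 = 1/2
d_2 = (A=1/2, B=1/2)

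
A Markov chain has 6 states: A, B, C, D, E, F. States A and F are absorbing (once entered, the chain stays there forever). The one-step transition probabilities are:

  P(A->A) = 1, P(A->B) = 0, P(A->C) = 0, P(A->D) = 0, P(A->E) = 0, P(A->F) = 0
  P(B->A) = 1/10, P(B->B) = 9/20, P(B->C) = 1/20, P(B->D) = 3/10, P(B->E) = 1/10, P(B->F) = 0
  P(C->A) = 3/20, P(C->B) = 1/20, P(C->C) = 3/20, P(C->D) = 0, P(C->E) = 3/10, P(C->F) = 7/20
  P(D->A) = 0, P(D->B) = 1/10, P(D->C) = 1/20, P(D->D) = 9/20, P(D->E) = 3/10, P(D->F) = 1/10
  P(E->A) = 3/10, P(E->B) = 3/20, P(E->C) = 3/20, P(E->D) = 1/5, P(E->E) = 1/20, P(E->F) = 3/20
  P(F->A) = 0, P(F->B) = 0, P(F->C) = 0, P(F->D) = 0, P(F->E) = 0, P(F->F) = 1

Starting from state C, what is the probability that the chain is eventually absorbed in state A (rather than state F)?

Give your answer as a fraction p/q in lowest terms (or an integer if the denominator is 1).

Let a_i = P(absorbed in A | start in state i).
Boundary conditions: a_A = 1, a_F = 0.
For each transient state i, a_i = sum_j P(i->j) * a_j:
  a_B = 1/10*a_A + 9/20*a_B + 1/20*a_C + 3/10*a_D + 1/10*a_E + 0*a_F
  a_C = 3/20*a_A + 1/20*a_B + 3/20*a_C + 0*a_D + 3/10*a_E + 7/20*a_F
  a_D = 0*a_A + 1/10*a_B + 1/20*a_C + 9/20*a_D + 3/10*a_E + 1/10*a_F
  a_E = 3/10*a_A + 3/20*a_B + 3/20*a_C + 1/5*a_D + 1/20*a_E + 3/20*a_F

Substituting a_A = 1 and a_F = 0, rearrange to (I - Q) a = r where r[i] = P(i -> A):
  [11/20, -1/20, -3/10, -1/10] . (a_B, a_C, a_D, a_E) = 1/10
  [-1/20, 17/20, 0, -3/10] . (a_B, a_C, a_D, a_E) = 3/20
  [-1/10, -1/20, 11/20, -3/10] . (a_B, a_C, a_D, a_E) = 0
  [-3/20, -3/20, -1/5, 19/20] . (a_B, a_C, a_D, a_E) = 3/10

Solving yields:
  a_B = 13817/24428
  a_C = 9985/24428
  a_D = 10933/24428
  a_E = 6887/12214

Starting state is C, so the absorption probability is a_C = 9985/24428.

Answer: 9985/24428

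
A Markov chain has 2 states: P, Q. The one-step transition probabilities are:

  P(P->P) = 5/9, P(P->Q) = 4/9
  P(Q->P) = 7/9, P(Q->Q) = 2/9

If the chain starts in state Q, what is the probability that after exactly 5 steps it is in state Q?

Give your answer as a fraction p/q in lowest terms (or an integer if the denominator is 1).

Answer: 21452/59049

Derivation:
Computing P^5 by repeated multiplication:
P^1 =
  P: [5/9, 4/9]
  Q: [7/9, 2/9]
P^2 =
  P: [53/81, 28/81]
  Q: [49/81, 32/81]
P^3 =
  P: [461/729, 268/729]
  Q: [469/729, 260/729]
P^4 =
  P: [4181/6561, 2380/6561]
  Q: [4165/6561, 2396/6561]
P^5 =
  P: [37565/59049, 21484/59049]
  Q: [37597/59049, 21452/59049]

(P^5)[Q -> Q] = 21452/59049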